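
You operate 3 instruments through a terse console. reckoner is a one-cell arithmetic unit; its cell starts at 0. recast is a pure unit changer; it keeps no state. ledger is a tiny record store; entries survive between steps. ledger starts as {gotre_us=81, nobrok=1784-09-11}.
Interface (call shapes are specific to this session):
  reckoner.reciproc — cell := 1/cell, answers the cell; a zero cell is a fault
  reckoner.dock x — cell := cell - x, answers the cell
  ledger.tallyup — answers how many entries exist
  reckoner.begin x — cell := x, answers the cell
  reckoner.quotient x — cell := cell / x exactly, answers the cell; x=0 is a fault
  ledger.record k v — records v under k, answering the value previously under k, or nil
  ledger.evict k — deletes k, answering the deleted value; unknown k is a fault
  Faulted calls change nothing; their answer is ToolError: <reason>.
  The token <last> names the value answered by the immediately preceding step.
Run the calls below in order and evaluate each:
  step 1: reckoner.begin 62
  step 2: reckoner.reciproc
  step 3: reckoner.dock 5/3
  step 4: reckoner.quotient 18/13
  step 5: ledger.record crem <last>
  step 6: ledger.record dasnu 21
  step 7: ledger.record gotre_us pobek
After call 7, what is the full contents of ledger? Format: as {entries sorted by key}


Act: reckoner.begin[x='62']
Obs: 62
Act: reckoner.reciproc[]
Obs: 1/62
Act: reckoner.dock[x='5/3']
Obs: -307/186
Act: reckoner.quotient[x='18/13']
Obs: -3991/3348
Act: ledger.record[k='crem'; v='<last>']
Obs: nil
Act: ledger.record[k='dasnu'; v='21']
Obs: nil
Act: ledger.record[k='gotre_us'; v='pobek']
Obs: 81

Answer: {crem=-3991/3348, dasnu=21, gotre_us=pobek, nobrok=1784-09-11}


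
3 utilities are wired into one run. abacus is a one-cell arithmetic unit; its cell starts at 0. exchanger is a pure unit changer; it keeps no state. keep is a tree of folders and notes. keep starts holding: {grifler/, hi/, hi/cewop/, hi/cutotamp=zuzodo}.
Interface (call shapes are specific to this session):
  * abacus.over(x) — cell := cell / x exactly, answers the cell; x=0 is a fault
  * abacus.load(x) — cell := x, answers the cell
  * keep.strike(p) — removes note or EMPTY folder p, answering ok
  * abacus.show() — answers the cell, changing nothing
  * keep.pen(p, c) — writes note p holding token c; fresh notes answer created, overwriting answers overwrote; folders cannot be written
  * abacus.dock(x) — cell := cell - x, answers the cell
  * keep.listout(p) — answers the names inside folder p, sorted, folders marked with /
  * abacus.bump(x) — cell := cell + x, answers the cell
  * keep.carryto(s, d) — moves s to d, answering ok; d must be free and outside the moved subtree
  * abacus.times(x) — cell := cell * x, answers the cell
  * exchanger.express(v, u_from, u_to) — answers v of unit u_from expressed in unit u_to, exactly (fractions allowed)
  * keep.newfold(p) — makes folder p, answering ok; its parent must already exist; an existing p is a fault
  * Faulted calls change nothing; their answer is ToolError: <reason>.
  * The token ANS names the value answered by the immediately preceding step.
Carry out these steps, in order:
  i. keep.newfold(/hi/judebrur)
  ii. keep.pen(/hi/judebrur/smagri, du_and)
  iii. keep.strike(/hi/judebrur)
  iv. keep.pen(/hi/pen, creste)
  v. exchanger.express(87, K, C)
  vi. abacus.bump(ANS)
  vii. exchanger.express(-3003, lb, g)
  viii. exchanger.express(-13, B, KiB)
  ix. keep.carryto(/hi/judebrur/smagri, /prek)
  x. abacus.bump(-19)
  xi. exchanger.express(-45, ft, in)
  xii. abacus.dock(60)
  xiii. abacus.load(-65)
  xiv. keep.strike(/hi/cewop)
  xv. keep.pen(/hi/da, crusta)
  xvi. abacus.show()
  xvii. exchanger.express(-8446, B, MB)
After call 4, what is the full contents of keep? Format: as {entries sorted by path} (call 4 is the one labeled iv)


Answer: {grifler/, hi/, hi/cewop/, hi/cutotamp=zuzodo, hi/judebrur/, hi/judebrur/smagri=du_and, hi/pen=creste}

Derivation:
Using keep.newfold with p: /hi/judebrur: ok.
Now I run keep.pen with p: /hi/judebrur/smagri, c: du_and, and observe created.
Now I run keep.strike with p: /hi/judebrur, and observe ToolError: not empty.
I invoke keep.pen with p: /hi/pen, c: creste, yielding created.
Using exchanger.express with v: 87, u_from: K, u_to: C: -3723/20.
Using abacus.bump with x: ANS, and get -3723/20.
I run exchanger.express with v: -3003, u_from: lb, u_to: g, and observe -136213788711/100000.
I invoke exchanger.express with v: -13, u_from: B, u_to: KiB, which returns -13/1024.
I try keep.carryto with s: /hi/judebrur/smagri, d: /prek, → ok.
I try abacus.bump with x: -19, and observe -4103/20.
I try exchanger.express with v: -45, u_from: ft, u_to: in, — result: -540.
I call abacus.dock with x: 60, which returns -5303/20.
Invoking abacus.load with x: -65, giving -65.
I invoke keep.strike with p: /hi/cewop, and observe ok.
Using keep.pen with p: /hi/da, c: crusta, and observe created.
I try abacus.show, which returns -65.
Using exchanger.express with v: -8446, u_from: B, u_to: MB, and observe -4223/500000.


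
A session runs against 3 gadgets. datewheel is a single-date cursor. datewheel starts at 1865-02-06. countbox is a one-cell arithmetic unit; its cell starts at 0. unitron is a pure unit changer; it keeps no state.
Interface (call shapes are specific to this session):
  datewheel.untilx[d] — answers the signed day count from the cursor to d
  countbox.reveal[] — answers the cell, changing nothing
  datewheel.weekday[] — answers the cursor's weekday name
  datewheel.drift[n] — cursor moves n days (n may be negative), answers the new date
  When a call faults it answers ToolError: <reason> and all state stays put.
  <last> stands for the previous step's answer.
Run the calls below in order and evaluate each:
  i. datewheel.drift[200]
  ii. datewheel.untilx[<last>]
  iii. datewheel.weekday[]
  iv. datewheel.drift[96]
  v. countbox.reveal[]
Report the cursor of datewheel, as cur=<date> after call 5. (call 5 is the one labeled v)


# datewheel.drift(200) ~> 1865-08-25
# datewheel.untilx(<last>) ~> 0
# datewheel.weekday() ~> Friday
# datewheel.drift(96) ~> 1865-11-29
# countbox.reveal() ~> 0

Answer: cur=1865-11-29


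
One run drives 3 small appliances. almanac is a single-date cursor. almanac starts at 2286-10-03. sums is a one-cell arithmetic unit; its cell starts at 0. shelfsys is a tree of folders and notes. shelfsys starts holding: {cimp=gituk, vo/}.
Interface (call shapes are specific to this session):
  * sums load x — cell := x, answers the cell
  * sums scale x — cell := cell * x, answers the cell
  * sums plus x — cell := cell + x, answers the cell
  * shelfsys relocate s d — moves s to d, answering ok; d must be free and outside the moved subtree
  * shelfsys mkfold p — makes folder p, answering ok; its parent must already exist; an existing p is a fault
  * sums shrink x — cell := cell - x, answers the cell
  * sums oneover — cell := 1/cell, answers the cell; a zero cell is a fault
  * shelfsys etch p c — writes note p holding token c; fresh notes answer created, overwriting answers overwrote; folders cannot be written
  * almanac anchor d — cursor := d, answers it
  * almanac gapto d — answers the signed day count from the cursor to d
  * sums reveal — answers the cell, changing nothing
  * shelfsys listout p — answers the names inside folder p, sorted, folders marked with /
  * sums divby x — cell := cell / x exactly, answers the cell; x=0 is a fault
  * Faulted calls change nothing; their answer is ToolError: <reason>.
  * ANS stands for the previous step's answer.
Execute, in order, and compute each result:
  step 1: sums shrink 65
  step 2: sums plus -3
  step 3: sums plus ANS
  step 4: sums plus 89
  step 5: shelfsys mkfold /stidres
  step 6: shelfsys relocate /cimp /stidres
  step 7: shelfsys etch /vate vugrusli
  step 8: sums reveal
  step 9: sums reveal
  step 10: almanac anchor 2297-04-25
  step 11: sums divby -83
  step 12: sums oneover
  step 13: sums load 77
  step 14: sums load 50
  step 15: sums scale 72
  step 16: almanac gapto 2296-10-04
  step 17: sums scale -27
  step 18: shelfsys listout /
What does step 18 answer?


Answer: [cimp, stidres/, vate, vo/]

Derivation:
// sums shrink(x→65) : -65
// sums plus(x→-3) : -68
// sums plus(x→ANS) : -136
// sums plus(x→89) : -47
// shelfsys mkfold(p→/stidres) : ok
// shelfsys relocate(s→/cimp, d→/stidres) : ToolError: exists
// shelfsys etch(p→/vate, c→vugrusli) : created
// sums reveal() : -47
// sums reveal() : -47
// almanac anchor(d→2297-04-25) : 2297-04-25
// sums divby(x→-83) : 47/83
// sums oneover() : 83/47
// sums load(x→77) : 77
// sums load(x→50) : 50
// sums scale(x→72) : 3600
// almanac gapto(d→2296-10-04) : -203
// sums scale(x→-27) : -97200
// shelfsys listout(p→/) : [cimp, stidres/, vate, vo/]


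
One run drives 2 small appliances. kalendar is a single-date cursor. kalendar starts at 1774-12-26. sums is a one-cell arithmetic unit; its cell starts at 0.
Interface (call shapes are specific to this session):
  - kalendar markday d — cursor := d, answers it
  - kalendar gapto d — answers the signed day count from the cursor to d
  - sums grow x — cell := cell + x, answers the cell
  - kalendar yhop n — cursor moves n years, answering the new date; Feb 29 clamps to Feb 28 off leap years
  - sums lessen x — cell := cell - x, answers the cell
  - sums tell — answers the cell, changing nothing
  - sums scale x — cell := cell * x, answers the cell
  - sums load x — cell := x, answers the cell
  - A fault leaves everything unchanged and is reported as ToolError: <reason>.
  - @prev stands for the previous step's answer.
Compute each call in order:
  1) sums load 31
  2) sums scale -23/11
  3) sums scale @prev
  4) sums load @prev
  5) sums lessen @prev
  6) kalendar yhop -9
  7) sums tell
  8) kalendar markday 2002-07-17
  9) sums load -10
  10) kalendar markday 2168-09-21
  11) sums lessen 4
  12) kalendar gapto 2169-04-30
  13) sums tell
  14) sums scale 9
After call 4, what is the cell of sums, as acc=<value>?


→ sums load(x='31')
← 31
→ sums scale(x='-23/11')
← -713/11
→ sums scale(x='@prev')
← 508369/121
→ sums load(x='@prev')
← 508369/121
→ sums lessen(x='@prev')
← 0
→ kalendar yhop(n='-9')
← 1765-12-26
→ sums tell()
← 0
→ kalendar markday(d='2002-07-17')
← 2002-07-17
→ sums load(x='-10')
← -10
→ kalendar markday(d='2168-09-21')
← 2168-09-21
→ sums lessen(x='4')
← -14
→ kalendar gapto(d='2169-04-30')
← 221
→ sums tell()
← -14
→ sums scale(x='9')
← -126

Answer: acc=508369/121


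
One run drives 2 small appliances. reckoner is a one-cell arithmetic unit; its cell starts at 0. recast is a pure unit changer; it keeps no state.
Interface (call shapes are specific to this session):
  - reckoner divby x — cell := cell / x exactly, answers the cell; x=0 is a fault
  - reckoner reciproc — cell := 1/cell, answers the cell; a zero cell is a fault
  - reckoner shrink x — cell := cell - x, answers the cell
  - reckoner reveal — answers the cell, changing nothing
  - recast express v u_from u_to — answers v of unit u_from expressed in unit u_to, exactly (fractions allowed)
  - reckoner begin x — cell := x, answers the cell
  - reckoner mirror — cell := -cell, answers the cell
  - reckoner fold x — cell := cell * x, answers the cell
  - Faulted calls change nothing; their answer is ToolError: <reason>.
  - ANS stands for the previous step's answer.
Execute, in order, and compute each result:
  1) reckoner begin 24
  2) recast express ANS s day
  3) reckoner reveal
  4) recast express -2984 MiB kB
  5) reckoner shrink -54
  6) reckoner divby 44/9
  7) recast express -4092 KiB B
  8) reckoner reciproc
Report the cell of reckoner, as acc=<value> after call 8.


CALL reckoner begin[x=24]
RET  24
CALL recast express[v=ANS; u_from=s; u_to=day]
RET  1/3600
CALL reckoner reveal[]
RET  24
CALL recast express[v=-2984; u_from=MiB; u_to=kB]
RET  -391118848/125
CALL reckoner shrink[x=-54]
RET  78
CALL reckoner divby[x=44/9]
RET  351/22
CALL recast express[v=-4092; u_from=KiB; u_to=B]
RET  -4190208
CALL reckoner reciproc[]
RET  22/351

Answer: acc=22/351


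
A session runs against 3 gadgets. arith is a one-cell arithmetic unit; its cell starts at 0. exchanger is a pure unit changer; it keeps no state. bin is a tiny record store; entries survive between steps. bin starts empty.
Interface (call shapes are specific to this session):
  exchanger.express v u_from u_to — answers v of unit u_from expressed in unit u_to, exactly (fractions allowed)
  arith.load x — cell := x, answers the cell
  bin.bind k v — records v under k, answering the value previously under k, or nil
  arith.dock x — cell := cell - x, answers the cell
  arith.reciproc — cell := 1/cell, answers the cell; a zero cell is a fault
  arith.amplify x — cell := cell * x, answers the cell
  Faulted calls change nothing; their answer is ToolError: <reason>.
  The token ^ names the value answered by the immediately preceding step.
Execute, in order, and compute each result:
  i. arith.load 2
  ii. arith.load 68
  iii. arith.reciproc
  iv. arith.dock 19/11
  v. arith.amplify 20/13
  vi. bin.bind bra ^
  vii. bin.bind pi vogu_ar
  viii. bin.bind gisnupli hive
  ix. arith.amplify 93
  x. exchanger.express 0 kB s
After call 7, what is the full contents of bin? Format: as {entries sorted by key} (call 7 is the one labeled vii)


Answer: {bra=-6405/2431, pi=vogu_ar}

Derivation:
% 1. load(x='2') == 2
% 2. load(x='68') == 68
% 3. reciproc() == 1/68
% 4. dock(x='19/11') == -1281/748
% 5. amplify(x='20/13') == -6405/2431
% 6. bind(k='bra', v='^') == nil
% 7. bind(k='pi', v='vogu_ar') == nil
% 8. bind(k='gisnupli', v='hive') == nil
% 9. amplify(x='93') == -595665/2431
% 10. express(v='0', u_from='kB', u_to='s') == ToolError: incompatible units


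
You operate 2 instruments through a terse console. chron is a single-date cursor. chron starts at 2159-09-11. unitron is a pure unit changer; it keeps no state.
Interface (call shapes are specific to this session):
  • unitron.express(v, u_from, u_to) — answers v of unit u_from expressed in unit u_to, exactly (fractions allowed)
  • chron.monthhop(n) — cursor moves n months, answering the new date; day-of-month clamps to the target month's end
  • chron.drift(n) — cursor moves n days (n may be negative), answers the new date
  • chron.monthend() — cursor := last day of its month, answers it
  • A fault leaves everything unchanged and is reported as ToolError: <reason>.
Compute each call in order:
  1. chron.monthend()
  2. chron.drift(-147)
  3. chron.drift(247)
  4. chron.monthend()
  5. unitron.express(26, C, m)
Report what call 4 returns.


Now I run chron.monthend(), giving 2159-09-30.
I try chron.drift on n→-147: 2159-05-06.
Next I call chron.drift on n→247, — result: 2160-01-08.
Using chron.monthend(), and get 2160-01-31.
Then unitron.express on v→26, u_from→C, u_to→m, → ToolError: incompatible units.

Answer: 2160-01-31


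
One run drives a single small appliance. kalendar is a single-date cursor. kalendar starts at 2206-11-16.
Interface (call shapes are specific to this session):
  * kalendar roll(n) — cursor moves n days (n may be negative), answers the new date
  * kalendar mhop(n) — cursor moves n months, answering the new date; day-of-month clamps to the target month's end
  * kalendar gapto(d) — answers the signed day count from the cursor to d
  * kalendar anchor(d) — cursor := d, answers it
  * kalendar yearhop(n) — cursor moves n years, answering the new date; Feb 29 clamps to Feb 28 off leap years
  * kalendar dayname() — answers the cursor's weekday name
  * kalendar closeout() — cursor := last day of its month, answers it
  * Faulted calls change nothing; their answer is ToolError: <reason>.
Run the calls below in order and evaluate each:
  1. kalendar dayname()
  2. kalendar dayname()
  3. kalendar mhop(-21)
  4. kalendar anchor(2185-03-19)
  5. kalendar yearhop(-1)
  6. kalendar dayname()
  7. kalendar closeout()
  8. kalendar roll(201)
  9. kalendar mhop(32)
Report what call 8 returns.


==> kalendar dayname()
<== Sunday
==> kalendar dayname()
<== Sunday
==> kalendar mhop(n='-21')
<== 2205-02-16
==> kalendar anchor(d='2185-03-19')
<== 2185-03-19
==> kalendar yearhop(n='-1')
<== 2184-03-19
==> kalendar dayname()
<== Friday
==> kalendar closeout()
<== 2184-03-31
==> kalendar roll(n='201')
<== 2184-10-18
==> kalendar mhop(n='32')
<== 2187-06-18

Answer: 2184-10-18


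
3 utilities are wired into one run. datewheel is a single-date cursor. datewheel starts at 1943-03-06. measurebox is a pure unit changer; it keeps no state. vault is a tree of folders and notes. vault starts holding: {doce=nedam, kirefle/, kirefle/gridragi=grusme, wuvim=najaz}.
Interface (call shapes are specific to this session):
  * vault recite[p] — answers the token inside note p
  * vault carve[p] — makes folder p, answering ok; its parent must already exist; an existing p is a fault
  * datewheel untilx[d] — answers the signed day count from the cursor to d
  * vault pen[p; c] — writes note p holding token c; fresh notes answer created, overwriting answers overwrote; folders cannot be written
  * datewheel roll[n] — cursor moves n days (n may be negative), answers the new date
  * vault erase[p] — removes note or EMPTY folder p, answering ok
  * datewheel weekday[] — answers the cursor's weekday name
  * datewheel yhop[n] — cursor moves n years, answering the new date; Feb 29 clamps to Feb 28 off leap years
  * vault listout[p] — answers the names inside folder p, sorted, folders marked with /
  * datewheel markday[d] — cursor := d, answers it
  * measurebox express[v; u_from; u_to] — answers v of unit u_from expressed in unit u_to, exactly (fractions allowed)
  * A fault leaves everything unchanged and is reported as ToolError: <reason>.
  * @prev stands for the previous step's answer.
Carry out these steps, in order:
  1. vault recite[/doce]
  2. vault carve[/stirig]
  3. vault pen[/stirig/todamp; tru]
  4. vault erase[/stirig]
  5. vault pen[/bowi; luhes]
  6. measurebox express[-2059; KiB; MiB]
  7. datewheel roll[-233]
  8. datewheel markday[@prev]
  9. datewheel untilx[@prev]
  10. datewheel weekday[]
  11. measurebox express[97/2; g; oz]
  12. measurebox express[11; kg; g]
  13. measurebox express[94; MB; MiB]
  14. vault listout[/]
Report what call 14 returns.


// 1. vault recite(p: /doce) => nedam
// 2. vault carve(p: /stirig) => ok
// 3. vault pen(p: /stirig/todamp, c: tru) => created
// 4. vault erase(p: /stirig) => ToolError: not empty
// 5. vault pen(p: /bowi, c: luhes) => created
// 6. measurebox express(v: -2059, u_from: KiB, u_to: MiB) => -2059/1024
// 7. datewheel roll(n: -233) => 1942-07-16
// 8. datewheel markday(d: @prev) => 1942-07-16
// 9. datewheel untilx(d: @prev) => 0
// 10. datewheel weekday() => Thursday
// 11. measurebox express(v: 97/2, u_from: g, u_to: oz) => 800000/467621
// 12. measurebox express(v: 11, u_from: kg, u_to: g) => 11000
// 13. measurebox express(v: 94, u_from: MB, u_to: MiB) => 734375/8192
// 14. vault listout(p: /) => [bowi, doce, kirefle/, stirig/, wuvim]

Answer: [bowi, doce, kirefle/, stirig/, wuvim]


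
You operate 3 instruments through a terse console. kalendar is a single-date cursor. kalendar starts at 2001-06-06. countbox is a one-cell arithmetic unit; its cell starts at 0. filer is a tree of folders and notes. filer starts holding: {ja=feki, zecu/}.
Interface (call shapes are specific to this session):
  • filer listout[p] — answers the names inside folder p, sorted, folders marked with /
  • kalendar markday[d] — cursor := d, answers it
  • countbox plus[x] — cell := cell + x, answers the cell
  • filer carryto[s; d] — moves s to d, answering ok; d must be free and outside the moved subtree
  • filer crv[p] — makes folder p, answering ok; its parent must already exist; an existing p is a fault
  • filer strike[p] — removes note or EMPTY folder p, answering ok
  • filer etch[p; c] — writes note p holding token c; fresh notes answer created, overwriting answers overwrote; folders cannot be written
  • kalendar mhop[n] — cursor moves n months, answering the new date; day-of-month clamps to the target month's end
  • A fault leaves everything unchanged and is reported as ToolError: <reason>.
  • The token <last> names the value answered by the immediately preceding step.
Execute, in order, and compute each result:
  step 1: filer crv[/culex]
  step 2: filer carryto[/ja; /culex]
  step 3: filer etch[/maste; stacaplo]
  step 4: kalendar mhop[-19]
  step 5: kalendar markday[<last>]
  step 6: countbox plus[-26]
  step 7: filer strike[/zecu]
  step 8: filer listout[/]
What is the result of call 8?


> filer crv p: /culex
  ok
> filer carryto s: /ja d: /culex
  ToolError: exists
> filer etch p: /maste c: stacaplo
  created
> kalendar mhop n: -19
  1999-11-06
> kalendar markday d: <last>
  1999-11-06
> countbox plus x: -26
  -26
> filer strike p: /zecu
  ok
> filer listout p: /
  [culex/, ja, maste]

Answer: [culex/, ja, maste]


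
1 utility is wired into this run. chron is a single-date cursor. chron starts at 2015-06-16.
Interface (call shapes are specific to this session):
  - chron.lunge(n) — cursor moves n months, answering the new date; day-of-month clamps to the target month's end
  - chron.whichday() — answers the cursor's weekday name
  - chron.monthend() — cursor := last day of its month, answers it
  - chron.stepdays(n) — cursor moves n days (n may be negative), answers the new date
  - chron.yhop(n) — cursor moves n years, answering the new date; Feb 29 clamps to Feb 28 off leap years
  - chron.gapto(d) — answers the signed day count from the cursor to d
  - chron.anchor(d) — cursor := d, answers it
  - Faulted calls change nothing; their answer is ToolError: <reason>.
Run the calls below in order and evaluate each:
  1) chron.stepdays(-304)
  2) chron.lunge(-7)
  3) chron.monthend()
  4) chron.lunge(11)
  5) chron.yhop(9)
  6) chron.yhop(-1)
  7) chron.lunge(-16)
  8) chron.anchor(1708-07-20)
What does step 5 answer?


Answer: 2023-12-31

Derivation:
CALL stepdays[n→-304]
RET  2014-08-16
CALL lunge[n→-7]
RET  2014-01-16
CALL monthend[]
RET  2014-01-31
CALL lunge[n→11]
RET  2014-12-31
CALL yhop[n→9]
RET  2023-12-31
CALL yhop[n→-1]
RET  2022-12-31
CALL lunge[n→-16]
RET  2021-08-31
CALL anchor[d→1708-07-20]
RET  1708-07-20


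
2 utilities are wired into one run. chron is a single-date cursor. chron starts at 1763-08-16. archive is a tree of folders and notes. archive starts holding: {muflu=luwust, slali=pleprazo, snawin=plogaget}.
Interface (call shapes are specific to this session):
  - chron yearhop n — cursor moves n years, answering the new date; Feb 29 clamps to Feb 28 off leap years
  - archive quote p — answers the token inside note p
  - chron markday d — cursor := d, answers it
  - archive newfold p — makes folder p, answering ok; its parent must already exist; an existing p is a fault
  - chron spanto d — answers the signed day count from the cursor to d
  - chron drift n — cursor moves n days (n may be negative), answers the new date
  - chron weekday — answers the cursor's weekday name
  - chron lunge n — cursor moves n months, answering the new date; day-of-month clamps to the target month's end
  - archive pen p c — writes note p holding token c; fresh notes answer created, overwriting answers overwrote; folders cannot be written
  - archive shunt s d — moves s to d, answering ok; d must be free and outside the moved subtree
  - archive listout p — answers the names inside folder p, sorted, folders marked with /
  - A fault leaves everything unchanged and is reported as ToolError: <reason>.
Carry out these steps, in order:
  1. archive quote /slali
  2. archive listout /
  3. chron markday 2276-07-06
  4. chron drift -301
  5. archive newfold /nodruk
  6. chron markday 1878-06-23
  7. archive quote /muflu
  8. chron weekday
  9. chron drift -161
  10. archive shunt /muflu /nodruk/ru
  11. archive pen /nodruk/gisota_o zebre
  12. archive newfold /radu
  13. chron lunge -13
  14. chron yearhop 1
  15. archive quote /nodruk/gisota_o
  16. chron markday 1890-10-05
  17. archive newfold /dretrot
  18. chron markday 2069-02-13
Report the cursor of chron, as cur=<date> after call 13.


-> archive quote(p='/slali')
<- pleprazo
-> archive listout(p='/')
<- [muflu, slali, snawin]
-> chron markday(d='2276-07-06')
<- 2276-07-06
-> chron drift(n='-301')
<- 2275-09-09
-> archive newfold(p='/nodruk')
<- ok
-> chron markday(d='1878-06-23')
<- 1878-06-23
-> archive quote(p='/muflu')
<- luwust
-> chron weekday()
<- Sunday
-> chron drift(n='-161')
<- 1878-01-13
-> archive shunt(s='/muflu', d='/nodruk/ru')
<- ok
-> archive pen(p='/nodruk/gisota_o', c='zebre')
<- created
-> archive newfold(p='/radu')
<- ok
-> chron lunge(n='-13')
<- 1876-12-13
-> chron yearhop(n='1')
<- 1877-12-13
-> archive quote(p='/nodruk/gisota_o')
<- zebre
-> chron markday(d='1890-10-05')
<- 1890-10-05
-> archive newfold(p='/dretrot')
<- ok
-> chron markday(d='2069-02-13')
<- 2069-02-13

Answer: cur=1876-12-13


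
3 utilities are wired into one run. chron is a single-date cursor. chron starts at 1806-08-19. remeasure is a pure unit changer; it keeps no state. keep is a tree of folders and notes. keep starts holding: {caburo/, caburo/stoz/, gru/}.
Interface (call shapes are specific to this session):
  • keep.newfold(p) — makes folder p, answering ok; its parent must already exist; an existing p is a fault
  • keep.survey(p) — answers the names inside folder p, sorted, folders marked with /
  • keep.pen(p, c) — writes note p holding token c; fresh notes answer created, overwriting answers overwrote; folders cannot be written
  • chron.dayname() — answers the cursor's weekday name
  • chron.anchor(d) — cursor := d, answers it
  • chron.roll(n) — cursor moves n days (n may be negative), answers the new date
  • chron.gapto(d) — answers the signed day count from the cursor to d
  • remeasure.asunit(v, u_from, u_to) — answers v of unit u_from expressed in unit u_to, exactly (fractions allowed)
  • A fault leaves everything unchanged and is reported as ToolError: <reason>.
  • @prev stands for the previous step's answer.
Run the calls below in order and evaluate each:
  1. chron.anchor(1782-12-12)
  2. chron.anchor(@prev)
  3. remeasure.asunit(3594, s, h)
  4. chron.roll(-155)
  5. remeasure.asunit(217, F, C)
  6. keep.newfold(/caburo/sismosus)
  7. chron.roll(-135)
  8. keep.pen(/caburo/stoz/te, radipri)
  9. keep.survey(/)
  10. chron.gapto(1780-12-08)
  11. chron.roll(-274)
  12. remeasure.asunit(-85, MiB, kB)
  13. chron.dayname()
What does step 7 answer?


→ anchor(d: 1782-12-12)
← 1782-12-12
→ anchor(d: @prev)
← 1782-12-12
→ asunit(v: 3594, u_from: s, u_to: h)
← 599/600
→ roll(n: -155)
← 1782-07-10
→ asunit(v: 217, u_from: F, u_to: C)
← 925/9
→ newfold(p: /caburo/sismosus)
← ok
→ roll(n: -135)
← 1782-02-25
→ pen(p: /caburo/stoz/te, c: radipri)
← created
→ survey(p: /)
← [caburo/, gru/]
→ gapto(d: 1780-12-08)
← -444
→ roll(n: -274)
← 1781-05-27
→ asunit(v: -85, u_from: MiB, u_to: kB)
← -2228224/25
→ dayname()
← Sunday

Answer: 1782-02-25


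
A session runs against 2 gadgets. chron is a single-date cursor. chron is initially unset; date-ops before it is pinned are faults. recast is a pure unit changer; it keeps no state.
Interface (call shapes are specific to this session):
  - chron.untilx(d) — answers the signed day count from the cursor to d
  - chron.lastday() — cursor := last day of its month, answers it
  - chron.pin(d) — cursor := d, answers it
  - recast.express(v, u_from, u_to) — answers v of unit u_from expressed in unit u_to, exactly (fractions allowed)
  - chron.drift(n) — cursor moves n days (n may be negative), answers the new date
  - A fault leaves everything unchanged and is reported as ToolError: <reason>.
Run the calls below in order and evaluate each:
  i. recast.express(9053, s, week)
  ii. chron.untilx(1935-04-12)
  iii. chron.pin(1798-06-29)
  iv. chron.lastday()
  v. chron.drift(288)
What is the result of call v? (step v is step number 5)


Answer: 1799-04-14

Derivation:
Step: recast.express[v='9053'; u_from='s'; u_to='week']
Result: 9053/604800
Step: chron.untilx[d='1935-04-12']
Result: ToolError: no date set
Step: chron.pin[d='1798-06-29']
Result: 1798-06-29
Step: chron.lastday[]
Result: 1798-06-30
Step: chron.drift[n='288']
Result: 1799-04-14


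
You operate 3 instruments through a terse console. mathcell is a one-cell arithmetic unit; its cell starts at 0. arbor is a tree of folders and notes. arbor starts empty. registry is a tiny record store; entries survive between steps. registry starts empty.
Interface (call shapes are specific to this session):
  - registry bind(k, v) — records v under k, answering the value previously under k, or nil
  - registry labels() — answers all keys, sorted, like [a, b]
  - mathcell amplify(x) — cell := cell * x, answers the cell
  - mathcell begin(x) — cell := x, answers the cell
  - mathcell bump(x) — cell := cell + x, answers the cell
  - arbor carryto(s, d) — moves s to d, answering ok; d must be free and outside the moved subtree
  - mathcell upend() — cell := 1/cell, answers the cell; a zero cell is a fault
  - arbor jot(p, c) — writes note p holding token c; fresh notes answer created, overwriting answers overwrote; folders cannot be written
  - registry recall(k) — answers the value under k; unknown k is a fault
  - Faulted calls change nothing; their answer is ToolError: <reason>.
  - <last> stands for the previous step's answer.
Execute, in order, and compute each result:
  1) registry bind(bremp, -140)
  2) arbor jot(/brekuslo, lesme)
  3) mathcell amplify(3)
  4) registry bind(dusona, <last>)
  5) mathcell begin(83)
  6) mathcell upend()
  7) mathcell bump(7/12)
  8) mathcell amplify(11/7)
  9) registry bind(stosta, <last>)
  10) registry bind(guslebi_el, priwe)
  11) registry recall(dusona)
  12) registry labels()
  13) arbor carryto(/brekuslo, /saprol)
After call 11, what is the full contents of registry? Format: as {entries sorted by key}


Calling registry bind(k→bremp, v→-140), and get nil.
I use arbor jot(p→/brekuslo, c→lesme), — result: created.
Invoking mathcell amplify(x→3), and see 0.
I invoke registry bind(k→dusona, v→<last>), which returns nil.
I run mathcell begin(x→83), → 83.
I use mathcell upend, which returns 1/83.
Calling mathcell bump(x→7/12), — result: 593/996.
Invoking mathcell amplify(x→11/7), → 6523/6972.
Invoking registry bind(k→stosta, v→<last>), and see nil.
Now I run registry bind(k→guslebi_el, v→priwe), and get nil.
Using registry recall(k→dusona), and see 0.
I run registry labels(), → [bremp, dusona, guslebi_el, stosta].
Using arbor carryto(s→/brekuslo, d→/saprol), and see ok.

Answer: {bremp=-140, dusona=0, guslebi_el=priwe, stosta=6523/6972}


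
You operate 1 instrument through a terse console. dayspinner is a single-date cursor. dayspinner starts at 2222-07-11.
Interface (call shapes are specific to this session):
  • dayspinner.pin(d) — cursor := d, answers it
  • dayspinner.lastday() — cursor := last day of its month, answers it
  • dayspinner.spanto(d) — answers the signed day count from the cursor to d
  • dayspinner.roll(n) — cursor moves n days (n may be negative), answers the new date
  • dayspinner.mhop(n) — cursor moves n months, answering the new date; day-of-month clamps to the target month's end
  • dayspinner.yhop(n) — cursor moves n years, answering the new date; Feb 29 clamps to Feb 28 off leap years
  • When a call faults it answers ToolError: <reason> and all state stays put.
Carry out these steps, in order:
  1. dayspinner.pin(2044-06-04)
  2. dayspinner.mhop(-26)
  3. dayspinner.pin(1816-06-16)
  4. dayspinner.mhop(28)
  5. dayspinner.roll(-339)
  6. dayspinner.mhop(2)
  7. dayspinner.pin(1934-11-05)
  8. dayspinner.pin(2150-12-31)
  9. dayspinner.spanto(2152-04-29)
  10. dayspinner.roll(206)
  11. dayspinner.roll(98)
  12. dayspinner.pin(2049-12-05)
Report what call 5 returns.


Answer: 1817-11-11

Derivation:
I call dayspinner.pin passing d=2044-06-04: 2044-06-04.
I invoke dayspinner.mhop passing n=-26, and observe 2042-04-04.
Now I run dayspinner.pin passing d=1816-06-16, yielding 1816-06-16.
Next I call dayspinner.mhop passing n=28, which returns 1818-10-16.
I call dayspinner.roll passing n=-339: 1817-11-11.
I call dayspinner.mhop passing n=2, and observe 1818-01-11.
Now I run dayspinner.pin passing d=1934-11-05, yielding 1934-11-05.
I call dayspinner.pin passing d=2150-12-31, yielding 2150-12-31.
Calling dayspinner.spanto passing d=2152-04-29, and get 485.
Next I call dayspinner.roll passing n=206, and observe 2151-07-25.
Now I run dayspinner.roll passing n=98, and see 2151-10-31.
Now I run dayspinner.pin passing d=2049-12-05, which returns 2049-12-05.


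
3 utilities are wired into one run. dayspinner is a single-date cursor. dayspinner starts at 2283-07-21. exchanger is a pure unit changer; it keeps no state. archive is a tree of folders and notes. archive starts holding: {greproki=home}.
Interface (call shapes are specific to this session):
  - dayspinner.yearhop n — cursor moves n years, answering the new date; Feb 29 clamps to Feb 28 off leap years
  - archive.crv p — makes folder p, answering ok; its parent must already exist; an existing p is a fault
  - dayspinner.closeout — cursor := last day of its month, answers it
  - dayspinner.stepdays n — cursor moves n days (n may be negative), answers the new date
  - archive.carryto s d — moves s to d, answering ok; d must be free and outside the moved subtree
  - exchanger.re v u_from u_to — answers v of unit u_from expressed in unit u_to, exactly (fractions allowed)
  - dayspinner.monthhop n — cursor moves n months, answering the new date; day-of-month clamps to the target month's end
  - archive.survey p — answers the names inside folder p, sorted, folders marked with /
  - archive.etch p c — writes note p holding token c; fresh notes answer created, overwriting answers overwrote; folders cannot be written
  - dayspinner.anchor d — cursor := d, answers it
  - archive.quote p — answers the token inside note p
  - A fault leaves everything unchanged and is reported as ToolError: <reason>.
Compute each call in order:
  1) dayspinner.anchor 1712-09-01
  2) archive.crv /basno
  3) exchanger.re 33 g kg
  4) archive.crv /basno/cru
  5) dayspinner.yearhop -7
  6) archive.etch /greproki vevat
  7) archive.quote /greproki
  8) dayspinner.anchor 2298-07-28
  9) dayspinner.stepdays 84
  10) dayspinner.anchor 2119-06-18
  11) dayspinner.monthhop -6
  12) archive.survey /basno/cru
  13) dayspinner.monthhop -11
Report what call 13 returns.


Answer: 2118-01-18

Derivation:
I call anchor with d=1712-09-01, and see 1712-09-01.
I call crv with p=/basno: ok.
Invoking re with v=33, u_from=g, u_to=kg: 33/1000.
Calling crv with p=/basno/cru, — result: ok.
Then yearhop with n=-7, giving 1705-09-01.
I try etch with p=/greproki, c=vevat, and observe overwrote.
Invoking quote with p=/greproki, and see vevat.
Then anchor with d=2298-07-28, and observe 2298-07-28.
Invoking stepdays with n=84, yielding 2298-10-20.
Then anchor with d=2119-06-18, yielding 2119-06-18.
I run monthhop with n=-6, yielding 2118-12-18.
I invoke survey with p=/basno/cru, yielding [].
Now I run monthhop with n=-11, → 2118-01-18.


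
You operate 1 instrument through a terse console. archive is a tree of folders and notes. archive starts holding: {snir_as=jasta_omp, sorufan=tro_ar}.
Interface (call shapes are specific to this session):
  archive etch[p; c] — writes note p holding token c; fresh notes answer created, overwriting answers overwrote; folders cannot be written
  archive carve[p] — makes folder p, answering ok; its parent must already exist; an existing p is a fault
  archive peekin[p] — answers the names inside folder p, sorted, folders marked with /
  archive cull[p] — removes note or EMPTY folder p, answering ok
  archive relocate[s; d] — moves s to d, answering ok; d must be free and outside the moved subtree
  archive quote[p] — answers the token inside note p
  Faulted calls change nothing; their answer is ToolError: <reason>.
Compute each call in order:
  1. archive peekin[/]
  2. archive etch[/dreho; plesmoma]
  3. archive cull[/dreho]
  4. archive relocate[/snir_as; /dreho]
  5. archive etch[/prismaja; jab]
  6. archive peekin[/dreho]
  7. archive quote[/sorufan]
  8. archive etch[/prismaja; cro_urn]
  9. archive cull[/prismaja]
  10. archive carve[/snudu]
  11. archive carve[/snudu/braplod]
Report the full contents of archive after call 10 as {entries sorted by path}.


Answer: {dreho=jasta_omp, snudu/, sorufan=tro_ar}

Derivation:
>>> archive peekin p=/
  [snir_as, sorufan]
>>> archive etch p=/dreho c=plesmoma
  created
>>> archive cull p=/dreho
  ok
>>> archive relocate s=/snir_as d=/dreho
  ok
>>> archive etch p=/prismaja c=jab
  created
>>> archive peekin p=/dreho
  ToolError: not a directory
>>> archive quote p=/sorufan
  tro_ar
>>> archive etch p=/prismaja c=cro_urn
  overwrote
>>> archive cull p=/prismaja
  ok
>>> archive carve p=/snudu
  ok
>>> archive carve p=/snudu/braplod
  ok


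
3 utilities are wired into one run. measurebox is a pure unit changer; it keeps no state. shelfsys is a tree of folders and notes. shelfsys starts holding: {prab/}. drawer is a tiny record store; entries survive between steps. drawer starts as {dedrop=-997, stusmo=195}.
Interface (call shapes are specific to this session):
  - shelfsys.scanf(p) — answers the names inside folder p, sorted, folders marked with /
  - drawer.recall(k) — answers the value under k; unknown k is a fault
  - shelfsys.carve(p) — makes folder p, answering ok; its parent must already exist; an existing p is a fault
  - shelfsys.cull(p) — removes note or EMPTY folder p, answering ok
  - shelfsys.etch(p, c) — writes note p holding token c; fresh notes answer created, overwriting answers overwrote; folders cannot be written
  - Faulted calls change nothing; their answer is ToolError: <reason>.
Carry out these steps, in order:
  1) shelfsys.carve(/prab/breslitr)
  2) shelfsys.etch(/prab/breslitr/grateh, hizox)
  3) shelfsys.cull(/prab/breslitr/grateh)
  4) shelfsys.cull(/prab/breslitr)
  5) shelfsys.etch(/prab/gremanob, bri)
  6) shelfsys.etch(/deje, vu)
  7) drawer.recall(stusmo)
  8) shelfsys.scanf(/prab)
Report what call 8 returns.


>> carve(p: /prab/breslitr)
<< ok
>> etch(p: /prab/breslitr/grateh, c: hizox)
<< created
>> cull(p: /prab/breslitr/grateh)
<< ok
>> cull(p: /prab/breslitr)
<< ok
>> etch(p: /prab/gremanob, c: bri)
<< created
>> etch(p: /deje, c: vu)
<< created
>> recall(k: stusmo)
<< 195
>> scanf(p: /prab)
<< [gremanob]

Answer: [gremanob]


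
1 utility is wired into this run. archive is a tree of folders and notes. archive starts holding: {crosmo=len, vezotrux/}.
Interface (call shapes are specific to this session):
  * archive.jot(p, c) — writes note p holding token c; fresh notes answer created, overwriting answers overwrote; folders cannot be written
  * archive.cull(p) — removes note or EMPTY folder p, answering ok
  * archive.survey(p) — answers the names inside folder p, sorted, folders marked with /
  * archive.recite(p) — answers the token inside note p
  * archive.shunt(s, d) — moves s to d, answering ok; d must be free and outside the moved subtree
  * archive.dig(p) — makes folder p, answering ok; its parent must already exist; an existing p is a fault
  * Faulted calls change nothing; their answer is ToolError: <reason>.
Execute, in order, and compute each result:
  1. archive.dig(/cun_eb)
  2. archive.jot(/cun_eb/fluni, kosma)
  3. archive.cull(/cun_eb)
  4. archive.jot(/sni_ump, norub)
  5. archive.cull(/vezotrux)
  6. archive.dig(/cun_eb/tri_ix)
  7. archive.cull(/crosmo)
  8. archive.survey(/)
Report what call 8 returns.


==> archive.dig(p: /cun_eb)
<== ok
==> archive.jot(p: /cun_eb/fluni, c: kosma)
<== created
==> archive.cull(p: /cun_eb)
<== ToolError: not empty
==> archive.jot(p: /sni_ump, c: norub)
<== created
==> archive.cull(p: /vezotrux)
<== ok
==> archive.dig(p: /cun_eb/tri_ix)
<== ok
==> archive.cull(p: /crosmo)
<== ok
==> archive.survey(p: /)
<== [cun_eb/, sni_ump]

Answer: [cun_eb/, sni_ump]
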